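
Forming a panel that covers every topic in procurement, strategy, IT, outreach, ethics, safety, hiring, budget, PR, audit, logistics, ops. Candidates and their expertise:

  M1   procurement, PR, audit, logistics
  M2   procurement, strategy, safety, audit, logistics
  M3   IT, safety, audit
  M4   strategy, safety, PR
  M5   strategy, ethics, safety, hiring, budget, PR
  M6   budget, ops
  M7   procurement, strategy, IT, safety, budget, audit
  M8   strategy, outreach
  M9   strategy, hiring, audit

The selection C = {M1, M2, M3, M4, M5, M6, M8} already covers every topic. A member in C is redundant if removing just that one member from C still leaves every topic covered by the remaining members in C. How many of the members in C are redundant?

3

Drop M1: the rest still cover every topic — redundant.
Drop M2: the rest still cover every topic — redundant.
Drop M3: IT uncovered — not redundant.
Drop M4: the rest still cover every topic — redundant.
Drop M5: ethics, hiring uncovered — not redundant.
Drop M6: ops uncovered — not redundant.
Drop M8: outreach uncovered — not redundant.
3 redundant: M1, M2, M4.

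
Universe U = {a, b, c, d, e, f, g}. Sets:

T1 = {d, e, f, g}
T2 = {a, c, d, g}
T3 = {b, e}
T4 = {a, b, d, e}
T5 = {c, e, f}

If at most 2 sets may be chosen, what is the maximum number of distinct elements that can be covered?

6

Choosing T1, T2 covers {a, c, d, e, f, g} — 6 elements.
No choice of 2 sets does better; here b is left uncovered.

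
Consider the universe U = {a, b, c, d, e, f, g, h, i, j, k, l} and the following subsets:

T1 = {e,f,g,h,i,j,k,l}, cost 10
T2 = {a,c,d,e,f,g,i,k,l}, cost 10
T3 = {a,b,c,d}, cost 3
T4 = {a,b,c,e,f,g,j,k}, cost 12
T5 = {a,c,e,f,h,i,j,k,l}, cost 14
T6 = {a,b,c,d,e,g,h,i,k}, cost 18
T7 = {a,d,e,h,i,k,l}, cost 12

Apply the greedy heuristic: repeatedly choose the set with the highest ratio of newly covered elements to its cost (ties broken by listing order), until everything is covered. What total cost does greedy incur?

13

Pick 1: T3 adds 4 new (a, b, c, d) at cost 3 (ratio 4/3).
Pick 2: T1 adds 8 new (e, f, g, h, i, j, k, l) at cost 10 (ratio 8/10).
Greedy total cost: 3 + 10 = 13.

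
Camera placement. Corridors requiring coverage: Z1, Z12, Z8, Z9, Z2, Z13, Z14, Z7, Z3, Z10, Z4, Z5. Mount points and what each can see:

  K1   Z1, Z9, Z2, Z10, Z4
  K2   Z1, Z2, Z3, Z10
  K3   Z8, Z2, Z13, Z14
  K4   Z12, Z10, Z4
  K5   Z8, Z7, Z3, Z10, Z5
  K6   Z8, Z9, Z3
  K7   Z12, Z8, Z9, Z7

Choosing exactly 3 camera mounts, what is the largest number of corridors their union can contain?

Choosing K1, K3, K5 covers {Z1, Z8, Z9, Z2, Z13, Z14, Z7, Z3, Z10, Z4, Z5} — 11 corridors.
No choice of 3 camera mounts does better; here Z12 is left uncovered.

11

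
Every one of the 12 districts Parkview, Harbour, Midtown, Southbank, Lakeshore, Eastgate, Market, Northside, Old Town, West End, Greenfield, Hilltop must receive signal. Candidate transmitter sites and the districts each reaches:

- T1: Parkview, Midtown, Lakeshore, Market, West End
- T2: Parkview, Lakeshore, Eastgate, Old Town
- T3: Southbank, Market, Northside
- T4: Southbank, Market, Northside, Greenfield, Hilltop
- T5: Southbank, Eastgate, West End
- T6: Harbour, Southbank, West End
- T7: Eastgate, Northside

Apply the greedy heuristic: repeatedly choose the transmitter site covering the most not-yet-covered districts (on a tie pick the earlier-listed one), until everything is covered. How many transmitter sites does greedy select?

4

Pick 1: T1 covers 5 new districts (Parkview, Midtown, Lakeshore, Market, West End).
Pick 2: T4 covers 4 new districts (Southbank, Northside, Greenfield, Hilltop).
Pick 3: T2 covers 2 new districts (Eastgate, Old Town).
Pick 4: T6 covers 1 new districts (Harbour).
Greedy uses 4 transmitter sites.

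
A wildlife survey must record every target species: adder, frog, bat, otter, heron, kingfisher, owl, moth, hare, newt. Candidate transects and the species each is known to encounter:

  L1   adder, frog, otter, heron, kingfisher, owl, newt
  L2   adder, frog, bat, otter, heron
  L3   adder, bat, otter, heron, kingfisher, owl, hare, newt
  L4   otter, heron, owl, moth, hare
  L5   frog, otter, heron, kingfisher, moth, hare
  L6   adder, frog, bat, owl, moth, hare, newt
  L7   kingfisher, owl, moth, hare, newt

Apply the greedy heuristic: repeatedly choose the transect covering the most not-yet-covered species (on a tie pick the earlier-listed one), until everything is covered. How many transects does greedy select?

Pick 1: L3 covers 8 new species (adder, bat, otter, heron, kingfisher, owl, hare, newt).
Pick 2: L5 covers 2 new species (frog, moth).
Greedy uses 2 transects.

2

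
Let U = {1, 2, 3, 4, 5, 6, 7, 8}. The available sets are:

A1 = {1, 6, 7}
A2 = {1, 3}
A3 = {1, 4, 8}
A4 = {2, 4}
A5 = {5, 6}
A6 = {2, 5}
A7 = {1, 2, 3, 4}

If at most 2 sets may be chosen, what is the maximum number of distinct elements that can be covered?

Choosing A1, A7 covers {1, 2, 3, 4, 6, 7} — 6 elements.
No choice of 2 sets does better; here 5, 8 are left uncovered.

6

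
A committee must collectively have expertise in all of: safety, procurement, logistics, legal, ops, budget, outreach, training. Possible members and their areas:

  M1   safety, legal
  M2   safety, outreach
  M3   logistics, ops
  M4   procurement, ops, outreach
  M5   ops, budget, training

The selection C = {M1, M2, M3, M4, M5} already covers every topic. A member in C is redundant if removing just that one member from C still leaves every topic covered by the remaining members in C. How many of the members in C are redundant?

1

Drop M1: legal uncovered — not redundant.
Drop M2: the rest still cover every topic — redundant.
Drop M3: logistics uncovered — not redundant.
Drop M4: procurement uncovered — not redundant.
Drop M5: budget, training uncovered — not redundant.
1 redundant: M2.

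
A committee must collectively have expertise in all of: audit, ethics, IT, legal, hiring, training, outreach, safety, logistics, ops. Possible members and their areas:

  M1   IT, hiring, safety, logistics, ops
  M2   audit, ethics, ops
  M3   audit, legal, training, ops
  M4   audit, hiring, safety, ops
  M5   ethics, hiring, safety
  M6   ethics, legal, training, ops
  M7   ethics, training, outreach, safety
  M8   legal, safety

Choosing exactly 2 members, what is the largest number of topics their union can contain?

Choosing M1, M3 covers {audit, IT, legal, hiring, training, safety, logistics, ops} — 8 topics.
No choice of 2 members does better; here ethics, outreach are left uncovered.

8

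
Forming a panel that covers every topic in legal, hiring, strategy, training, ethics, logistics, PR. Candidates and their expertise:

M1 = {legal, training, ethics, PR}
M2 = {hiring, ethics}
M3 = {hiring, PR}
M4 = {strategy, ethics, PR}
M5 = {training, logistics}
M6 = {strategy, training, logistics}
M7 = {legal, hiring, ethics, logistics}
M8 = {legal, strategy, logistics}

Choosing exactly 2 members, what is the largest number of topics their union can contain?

6

Choosing M1, M6 covers {legal, strategy, training, ethics, logistics, PR} — 6 topics.
No choice of 2 members does better; here hiring is left uncovered.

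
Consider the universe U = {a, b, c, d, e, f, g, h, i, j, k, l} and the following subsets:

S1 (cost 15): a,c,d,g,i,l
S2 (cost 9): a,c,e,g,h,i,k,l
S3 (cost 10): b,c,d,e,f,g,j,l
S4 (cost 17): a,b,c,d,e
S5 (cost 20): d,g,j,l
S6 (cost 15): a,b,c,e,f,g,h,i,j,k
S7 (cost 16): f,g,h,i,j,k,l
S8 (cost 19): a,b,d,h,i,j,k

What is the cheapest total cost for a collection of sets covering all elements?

19

S2, S3 cover every element at cost 9 + 10 = 19.
Any cover uses at least 2 sets; among all covering selections none totals below 19.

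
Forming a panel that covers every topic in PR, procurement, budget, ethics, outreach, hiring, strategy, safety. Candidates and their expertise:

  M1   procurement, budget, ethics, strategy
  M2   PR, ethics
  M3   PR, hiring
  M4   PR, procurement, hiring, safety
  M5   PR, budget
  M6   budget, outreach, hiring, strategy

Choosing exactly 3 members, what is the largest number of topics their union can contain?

Choosing M1, M4, M6 covers {PR, procurement, budget, ethics, outreach, hiring, strategy, safety} — 8 topics.
That is all 8 topics.

8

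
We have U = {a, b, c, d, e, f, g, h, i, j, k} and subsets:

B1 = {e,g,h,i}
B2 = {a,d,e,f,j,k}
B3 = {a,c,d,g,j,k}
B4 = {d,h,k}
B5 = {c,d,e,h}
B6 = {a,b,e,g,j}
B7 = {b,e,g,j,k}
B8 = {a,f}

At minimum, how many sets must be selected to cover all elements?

4

B1, B2, B3, B6 together cover {a, b, c, d, e, f, g, h, i, j, k} — every element.
No 3 of the 8 sets cover everything (all 56 triples fall short), so 4 is minimum.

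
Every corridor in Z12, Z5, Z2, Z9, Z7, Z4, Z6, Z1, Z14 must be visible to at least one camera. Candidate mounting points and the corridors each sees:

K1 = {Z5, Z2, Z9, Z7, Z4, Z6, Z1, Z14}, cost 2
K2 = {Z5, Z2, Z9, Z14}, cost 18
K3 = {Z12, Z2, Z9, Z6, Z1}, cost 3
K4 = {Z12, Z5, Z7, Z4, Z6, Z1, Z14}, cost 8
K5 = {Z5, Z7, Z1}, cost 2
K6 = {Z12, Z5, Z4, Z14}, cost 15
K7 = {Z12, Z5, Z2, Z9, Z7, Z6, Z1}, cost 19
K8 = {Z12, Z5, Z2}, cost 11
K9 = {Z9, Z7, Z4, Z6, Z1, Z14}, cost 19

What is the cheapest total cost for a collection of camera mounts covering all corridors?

K1, K3 cover every corridor at cost 2 + 3 = 5.
Any cover uses at least 2 camera mounts; among all covering selections none totals below 5.

5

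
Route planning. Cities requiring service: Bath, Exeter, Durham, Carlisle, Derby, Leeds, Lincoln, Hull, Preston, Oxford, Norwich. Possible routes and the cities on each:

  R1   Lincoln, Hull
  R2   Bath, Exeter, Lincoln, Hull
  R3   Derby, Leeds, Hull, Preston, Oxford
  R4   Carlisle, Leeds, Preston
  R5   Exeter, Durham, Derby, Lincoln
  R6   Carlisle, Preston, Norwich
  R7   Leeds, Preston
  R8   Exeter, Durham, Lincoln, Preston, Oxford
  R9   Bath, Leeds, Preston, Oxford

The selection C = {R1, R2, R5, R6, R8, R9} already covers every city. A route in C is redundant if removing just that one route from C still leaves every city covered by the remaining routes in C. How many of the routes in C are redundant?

3

Drop R1: the rest still cover every city — redundant.
Drop R2: the rest still cover every city — redundant.
Drop R5: Derby uncovered — not redundant.
Drop R6: Carlisle, Norwich uncovered — not redundant.
Drop R8: the rest still cover every city — redundant.
Drop R9: Leeds uncovered — not redundant.
3 redundant: R1, R2, R8.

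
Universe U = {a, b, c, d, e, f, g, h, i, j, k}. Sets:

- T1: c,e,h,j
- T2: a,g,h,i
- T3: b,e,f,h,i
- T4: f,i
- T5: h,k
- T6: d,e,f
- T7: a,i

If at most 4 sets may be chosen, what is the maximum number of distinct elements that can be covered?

10

Choosing T1, T2, T3, T5 covers {a, b, c, e, f, g, h, i, j, k} — 10 elements.
No choice of 4 sets does better; here d is left uncovered.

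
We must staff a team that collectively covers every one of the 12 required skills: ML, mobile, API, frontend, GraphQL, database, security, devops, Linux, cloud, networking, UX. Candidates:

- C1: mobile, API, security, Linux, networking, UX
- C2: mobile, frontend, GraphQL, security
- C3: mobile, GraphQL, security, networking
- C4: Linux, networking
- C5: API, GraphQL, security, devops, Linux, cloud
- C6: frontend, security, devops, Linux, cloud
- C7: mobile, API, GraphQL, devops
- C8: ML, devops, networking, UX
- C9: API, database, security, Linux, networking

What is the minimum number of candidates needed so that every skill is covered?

4

C2, C5, C8, C9 together cover {ML, mobile, API, frontend, GraphQL, database, security, devops, Linux, cloud, networking, UX} — every skill.
No 3 of the 9 candidates cover everything (all 84 triples fall short), so 4 is minimum.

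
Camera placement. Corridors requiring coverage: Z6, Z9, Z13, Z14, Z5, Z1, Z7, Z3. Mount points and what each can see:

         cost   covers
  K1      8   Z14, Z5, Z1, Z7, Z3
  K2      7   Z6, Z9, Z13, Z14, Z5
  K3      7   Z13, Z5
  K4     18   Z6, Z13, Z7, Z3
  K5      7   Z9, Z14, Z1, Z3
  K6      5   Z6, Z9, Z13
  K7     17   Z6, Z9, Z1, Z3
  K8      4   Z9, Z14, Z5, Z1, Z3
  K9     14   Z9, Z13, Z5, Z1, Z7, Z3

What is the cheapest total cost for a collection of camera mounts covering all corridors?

13

K1, K6 cover every corridor at cost 8 + 5 = 13.
Any cover uses at least 2 camera mounts; among all covering selections none totals below 13.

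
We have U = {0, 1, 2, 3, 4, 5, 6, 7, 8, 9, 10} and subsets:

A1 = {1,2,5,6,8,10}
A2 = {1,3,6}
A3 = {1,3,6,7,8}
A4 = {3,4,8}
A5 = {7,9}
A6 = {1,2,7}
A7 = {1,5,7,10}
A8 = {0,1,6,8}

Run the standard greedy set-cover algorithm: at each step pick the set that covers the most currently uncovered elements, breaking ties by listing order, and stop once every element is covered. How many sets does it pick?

Pick 1: A1 covers 6 new elements (1, 2, 5, 6, 8, 10).
Pick 2: A3 covers 2 new elements (3, 7).
Pick 3: A4 covers 1 new elements (4).
Pick 4: A5 covers 1 new elements (9).
Pick 5: A8 covers 1 new elements (0).
Greedy uses 5 sets. (The true minimum is 4.)

5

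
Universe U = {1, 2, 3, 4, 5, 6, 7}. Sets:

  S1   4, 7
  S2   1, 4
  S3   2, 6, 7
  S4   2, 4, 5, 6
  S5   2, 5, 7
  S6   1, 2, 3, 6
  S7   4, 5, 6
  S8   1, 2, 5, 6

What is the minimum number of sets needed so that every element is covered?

S1, S4, S6 together cover {1, 2, 3, 4, 5, 6, 7} — every element.
No 2 of the 8 sets cover everything (all 28 pairs fall short), so 3 is minimum.

3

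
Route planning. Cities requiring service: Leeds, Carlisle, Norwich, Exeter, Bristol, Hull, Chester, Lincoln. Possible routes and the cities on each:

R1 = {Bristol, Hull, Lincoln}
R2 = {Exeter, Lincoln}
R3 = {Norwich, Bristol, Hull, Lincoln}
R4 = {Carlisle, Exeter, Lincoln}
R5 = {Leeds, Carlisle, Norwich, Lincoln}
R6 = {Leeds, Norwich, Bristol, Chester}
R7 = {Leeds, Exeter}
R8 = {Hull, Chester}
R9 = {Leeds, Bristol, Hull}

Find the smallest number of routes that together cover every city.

3

R1, R4, R6 together cover {Leeds, Carlisle, Norwich, Exeter, Bristol, Hull, Chester, Lincoln} — every city.
No 2 of the 9 routes cover everything (all 36 pairs fall short), so 3 is minimum.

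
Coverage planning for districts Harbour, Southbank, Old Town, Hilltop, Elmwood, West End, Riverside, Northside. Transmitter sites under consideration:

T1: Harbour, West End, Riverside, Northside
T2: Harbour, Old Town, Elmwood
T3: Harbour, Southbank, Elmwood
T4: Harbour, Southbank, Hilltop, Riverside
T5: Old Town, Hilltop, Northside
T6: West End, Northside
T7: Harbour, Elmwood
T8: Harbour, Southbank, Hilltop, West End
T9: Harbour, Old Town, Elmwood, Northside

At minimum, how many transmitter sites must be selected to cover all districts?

T1, T2, T4 together cover {Harbour, Southbank, Old Town, Hilltop, Elmwood, West End, Riverside, Northside} — every district.
No 2 of the 9 transmitter sites cover everything (all 36 pairs fall short), so 3 is minimum.

3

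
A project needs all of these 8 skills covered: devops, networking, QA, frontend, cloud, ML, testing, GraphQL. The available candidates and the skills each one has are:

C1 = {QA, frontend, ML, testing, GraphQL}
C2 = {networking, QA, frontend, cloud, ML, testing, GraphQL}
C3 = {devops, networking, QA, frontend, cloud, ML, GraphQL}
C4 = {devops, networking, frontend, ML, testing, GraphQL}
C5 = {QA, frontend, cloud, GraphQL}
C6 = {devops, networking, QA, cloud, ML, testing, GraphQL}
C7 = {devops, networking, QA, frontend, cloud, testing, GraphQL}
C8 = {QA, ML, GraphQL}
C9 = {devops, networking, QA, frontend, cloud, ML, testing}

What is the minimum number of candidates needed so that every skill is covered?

2

C1, C3 together cover {devops, networking, QA, frontend, cloud, ML, testing, GraphQL} — every skill.
No single candidate contains all 8 skills, so 2 is optimal.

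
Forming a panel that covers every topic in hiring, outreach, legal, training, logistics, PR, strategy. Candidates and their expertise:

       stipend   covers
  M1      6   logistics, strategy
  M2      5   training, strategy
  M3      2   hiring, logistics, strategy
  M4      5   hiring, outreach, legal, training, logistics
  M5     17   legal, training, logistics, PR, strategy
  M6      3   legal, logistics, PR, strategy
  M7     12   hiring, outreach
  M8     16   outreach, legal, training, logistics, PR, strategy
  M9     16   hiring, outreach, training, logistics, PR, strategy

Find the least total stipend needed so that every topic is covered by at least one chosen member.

8

M4, M6 cover every topic at stipend 5 + 3 = 8.
Any cover uses at least 2 members; among all covering selections none totals below 8.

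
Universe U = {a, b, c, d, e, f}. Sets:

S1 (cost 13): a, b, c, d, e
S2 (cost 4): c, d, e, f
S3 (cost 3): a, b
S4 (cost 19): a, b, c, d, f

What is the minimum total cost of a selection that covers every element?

S2, S3 cover every element at cost 4 + 3 = 7.
Any cover uses at least 2 sets; among all covering selections none totals below 7.

7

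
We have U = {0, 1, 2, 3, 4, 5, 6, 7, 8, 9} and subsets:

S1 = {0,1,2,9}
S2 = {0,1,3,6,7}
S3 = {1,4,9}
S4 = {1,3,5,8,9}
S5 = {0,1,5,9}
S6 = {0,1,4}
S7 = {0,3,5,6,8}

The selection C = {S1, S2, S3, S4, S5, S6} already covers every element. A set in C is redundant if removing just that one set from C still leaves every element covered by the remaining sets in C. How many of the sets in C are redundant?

Drop S1: 2 uncovered — not redundant.
Drop S2: 6, 7 uncovered — not redundant.
Drop S3: the rest still cover every element — redundant.
Drop S4: 8 uncovered — not redundant.
Drop S5: the rest still cover every element — redundant.
Drop S6: the rest still cover every element — redundant.
3 redundant: S3, S5, S6.

3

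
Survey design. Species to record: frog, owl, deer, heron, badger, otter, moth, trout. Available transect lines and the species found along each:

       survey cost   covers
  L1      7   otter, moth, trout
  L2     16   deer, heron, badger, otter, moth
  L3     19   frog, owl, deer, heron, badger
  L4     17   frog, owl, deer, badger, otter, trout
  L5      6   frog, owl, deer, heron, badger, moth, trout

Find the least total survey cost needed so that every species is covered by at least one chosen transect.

13

L1, L5 cover every species at survey cost 7 + 6 = 13.
Any cover uses at least 2 transects; among all covering selections none totals below 13.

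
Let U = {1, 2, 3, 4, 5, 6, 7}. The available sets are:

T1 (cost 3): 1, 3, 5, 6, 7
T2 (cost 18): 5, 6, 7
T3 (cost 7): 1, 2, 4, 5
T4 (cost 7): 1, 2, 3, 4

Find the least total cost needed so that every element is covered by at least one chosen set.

T1, T3 cover every element at cost 3 + 7 = 10.
Any cover uses at least 2 sets; among all covering selections none totals below 10.

10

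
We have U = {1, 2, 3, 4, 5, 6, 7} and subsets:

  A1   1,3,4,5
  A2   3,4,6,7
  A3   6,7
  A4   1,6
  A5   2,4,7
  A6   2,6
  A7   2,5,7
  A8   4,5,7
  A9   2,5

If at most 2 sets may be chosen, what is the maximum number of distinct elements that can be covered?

6

Choosing A1, A2 covers {1, 3, 4, 5, 6, 7} — 6 elements.
No choice of 2 sets does better; here 2 is left uncovered.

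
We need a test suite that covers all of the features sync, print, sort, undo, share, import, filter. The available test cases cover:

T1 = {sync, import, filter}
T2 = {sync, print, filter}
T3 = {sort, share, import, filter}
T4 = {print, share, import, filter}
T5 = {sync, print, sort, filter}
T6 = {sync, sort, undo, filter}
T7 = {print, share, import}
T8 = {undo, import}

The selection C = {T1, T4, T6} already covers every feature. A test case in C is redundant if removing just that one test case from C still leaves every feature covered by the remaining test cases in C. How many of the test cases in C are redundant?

Drop T1: the rest still cover every feature — redundant.
Drop T4: print, share uncovered — not redundant.
Drop T6: sort, undo uncovered — not redundant.
1 redundant: T1.

1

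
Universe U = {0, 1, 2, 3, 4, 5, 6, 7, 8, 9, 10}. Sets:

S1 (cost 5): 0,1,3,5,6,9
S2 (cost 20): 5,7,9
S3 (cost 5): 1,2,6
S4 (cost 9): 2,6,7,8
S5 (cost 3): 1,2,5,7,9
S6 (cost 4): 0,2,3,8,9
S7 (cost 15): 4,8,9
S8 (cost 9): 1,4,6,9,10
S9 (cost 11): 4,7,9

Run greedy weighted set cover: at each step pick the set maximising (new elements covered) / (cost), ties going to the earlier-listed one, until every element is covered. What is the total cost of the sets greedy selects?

Pick 1: S5 adds 5 new (1, 2, 5, 7, 9) at cost 3 (ratio 5/3).
Pick 2: S6 adds 3 new (0, 3, 8) at cost 4 (ratio 3/4).
Pick 3: S8 adds 3 new (4, 6, 10) at cost 9 (ratio 3/9).
Greedy total cost: 3 + 4 + 9 = 16.

16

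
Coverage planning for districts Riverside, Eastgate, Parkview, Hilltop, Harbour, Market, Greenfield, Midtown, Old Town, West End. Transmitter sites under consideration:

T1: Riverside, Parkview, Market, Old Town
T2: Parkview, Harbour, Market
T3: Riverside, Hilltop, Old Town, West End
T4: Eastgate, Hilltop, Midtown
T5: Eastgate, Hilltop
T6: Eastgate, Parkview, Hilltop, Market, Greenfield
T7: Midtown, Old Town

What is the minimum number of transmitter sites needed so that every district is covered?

T2, T3, T4, T6 together cover {Riverside, Eastgate, Parkview, Hilltop, Harbour, Market, Greenfield, Midtown, Old Town, West End} — every district.
No 3 of the 7 transmitter sites cover everything (all 35 triples fall short), so 4 is minimum.

4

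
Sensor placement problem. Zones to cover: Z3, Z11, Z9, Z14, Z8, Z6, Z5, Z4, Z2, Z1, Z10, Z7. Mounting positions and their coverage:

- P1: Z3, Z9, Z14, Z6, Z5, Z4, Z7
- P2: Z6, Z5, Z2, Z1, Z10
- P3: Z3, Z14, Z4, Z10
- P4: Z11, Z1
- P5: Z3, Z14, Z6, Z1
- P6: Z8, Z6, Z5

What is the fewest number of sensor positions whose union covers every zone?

4

P1, P2, P4, P6 together cover {Z3, Z11, Z9, Z14, Z8, Z6, Z5, Z4, Z2, Z1, Z10, Z7} — every zone.
No 3 of the 6 sensor positions cover everything (all 20 triples fall short), so 4 is minimum.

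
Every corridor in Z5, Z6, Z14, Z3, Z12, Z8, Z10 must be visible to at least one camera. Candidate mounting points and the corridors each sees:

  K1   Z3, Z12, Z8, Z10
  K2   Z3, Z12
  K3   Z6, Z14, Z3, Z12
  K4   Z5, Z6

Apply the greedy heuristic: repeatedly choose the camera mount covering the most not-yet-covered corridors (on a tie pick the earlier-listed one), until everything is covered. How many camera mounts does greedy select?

3

Pick 1: K1 covers 4 new corridors (Z3, Z12, Z8, Z10).
Pick 2: K3 covers 2 new corridors (Z6, Z14).
Pick 3: K4 covers 1 new corridors (Z5).
Greedy uses 3 camera mounts.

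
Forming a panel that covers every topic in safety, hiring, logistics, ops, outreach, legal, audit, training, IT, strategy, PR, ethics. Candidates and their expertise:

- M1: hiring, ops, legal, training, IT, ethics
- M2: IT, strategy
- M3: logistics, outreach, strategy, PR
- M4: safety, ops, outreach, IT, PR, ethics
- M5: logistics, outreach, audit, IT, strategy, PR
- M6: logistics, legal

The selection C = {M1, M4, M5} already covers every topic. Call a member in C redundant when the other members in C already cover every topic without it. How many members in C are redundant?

0

Drop M1: hiring, legal, training uncovered — not redundant.
Drop M4: safety uncovered — not redundant.
Drop M5: logistics, audit, strategy uncovered — not redundant.
None of the members in C is redundant.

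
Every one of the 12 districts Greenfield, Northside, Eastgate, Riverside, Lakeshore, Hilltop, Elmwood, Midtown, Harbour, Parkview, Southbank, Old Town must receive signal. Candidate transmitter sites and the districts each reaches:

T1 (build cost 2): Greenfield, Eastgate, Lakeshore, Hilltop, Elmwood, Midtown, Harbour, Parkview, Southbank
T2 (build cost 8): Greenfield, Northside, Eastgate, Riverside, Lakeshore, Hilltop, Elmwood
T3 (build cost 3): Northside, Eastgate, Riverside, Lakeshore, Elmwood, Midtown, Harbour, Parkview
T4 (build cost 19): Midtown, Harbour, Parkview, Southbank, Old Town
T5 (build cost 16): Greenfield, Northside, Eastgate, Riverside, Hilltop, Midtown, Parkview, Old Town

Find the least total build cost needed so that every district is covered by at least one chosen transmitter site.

T1, T5 cover every district at build cost 2 + 16 = 18.
Any cover uses at least 2 transmitter sites; among all covering selections none totals below 18.
Greedy by coverage-per-build cost would pick T1, T3, T5 for 21 — worse than the optimum 18.

18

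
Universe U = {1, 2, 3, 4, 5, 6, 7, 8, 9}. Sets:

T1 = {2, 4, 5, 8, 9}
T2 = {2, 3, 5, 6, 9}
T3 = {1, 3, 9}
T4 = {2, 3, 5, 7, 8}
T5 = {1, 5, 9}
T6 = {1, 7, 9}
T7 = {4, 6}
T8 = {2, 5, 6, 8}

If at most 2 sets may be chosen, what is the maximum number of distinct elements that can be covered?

7

Choosing T1, T2 covers {2, 3, 4, 5, 6, 8, 9} — 7 elements.
No choice of 2 sets does better; here 1, 7 are left uncovered.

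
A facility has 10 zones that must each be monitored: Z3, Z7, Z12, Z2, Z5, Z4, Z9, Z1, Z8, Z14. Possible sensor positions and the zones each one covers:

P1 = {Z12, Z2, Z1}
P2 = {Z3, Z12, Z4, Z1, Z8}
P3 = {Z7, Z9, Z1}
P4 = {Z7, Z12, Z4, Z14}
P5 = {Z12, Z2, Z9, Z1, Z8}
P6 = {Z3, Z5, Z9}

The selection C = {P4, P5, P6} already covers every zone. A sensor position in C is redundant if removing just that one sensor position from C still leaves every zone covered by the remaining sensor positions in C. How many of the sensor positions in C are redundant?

Drop P4: Z7, Z4, Z14 uncovered — not redundant.
Drop P5: Z2, Z1, Z8 uncovered — not redundant.
Drop P6: Z3, Z5 uncovered — not redundant.
None of the sensor positions in C is redundant.

0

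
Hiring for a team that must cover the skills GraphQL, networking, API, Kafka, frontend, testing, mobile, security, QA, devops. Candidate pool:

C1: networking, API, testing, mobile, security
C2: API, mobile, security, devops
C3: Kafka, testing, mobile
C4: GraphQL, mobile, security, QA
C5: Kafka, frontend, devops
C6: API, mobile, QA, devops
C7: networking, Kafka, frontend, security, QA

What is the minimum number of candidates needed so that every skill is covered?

C1, C4, C5 together cover {GraphQL, networking, API, Kafka, frontend, testing, mobile, security, QA, devops} — every skill.
No 2 of the 7 candidates cover everything (all 21 pairs fall short), so 3 is minimum.

3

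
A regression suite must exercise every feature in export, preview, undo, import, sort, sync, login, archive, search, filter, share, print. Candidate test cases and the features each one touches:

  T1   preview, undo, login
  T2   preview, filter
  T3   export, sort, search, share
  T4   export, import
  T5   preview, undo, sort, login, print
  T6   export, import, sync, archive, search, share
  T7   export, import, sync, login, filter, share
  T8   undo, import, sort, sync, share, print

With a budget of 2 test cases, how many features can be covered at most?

Choosing T5, T6 covers {export, preview, undo, import, sort, sync, login, archive, search, share, print} — 11 features.
No choice of 2 test cases does better; here filter is left uncovered.

11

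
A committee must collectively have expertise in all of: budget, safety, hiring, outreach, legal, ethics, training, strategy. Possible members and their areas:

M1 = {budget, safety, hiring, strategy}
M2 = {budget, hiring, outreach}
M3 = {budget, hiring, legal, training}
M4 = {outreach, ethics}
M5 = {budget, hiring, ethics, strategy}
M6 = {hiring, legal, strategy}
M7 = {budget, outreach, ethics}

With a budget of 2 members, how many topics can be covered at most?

Choosing M1, M3 covers {budget, safety, hiring, legal, training, strategy} — 6 topics.
No choice of 2 members does better; here outreach, ethics are left uncovered.

6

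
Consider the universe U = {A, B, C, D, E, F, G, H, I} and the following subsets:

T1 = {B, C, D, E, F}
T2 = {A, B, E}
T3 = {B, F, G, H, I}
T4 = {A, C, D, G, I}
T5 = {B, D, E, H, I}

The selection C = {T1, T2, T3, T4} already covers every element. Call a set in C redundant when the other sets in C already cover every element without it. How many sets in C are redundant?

Drop T1: the rest still cover every element — redundant.
Drop T2: the rest still cover every element — redundant.
Drop T3: H uncovered — not redundant.
Drop T4: the rest still cover every element — redundant.
3 redundant: T1, T2, T4.

3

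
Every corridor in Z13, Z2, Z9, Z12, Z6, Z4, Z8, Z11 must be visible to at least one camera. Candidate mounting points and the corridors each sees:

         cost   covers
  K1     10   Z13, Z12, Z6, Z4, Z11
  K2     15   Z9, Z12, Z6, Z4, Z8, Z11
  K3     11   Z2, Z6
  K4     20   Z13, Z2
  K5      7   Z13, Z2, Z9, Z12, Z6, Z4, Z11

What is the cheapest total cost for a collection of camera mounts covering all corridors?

K2, K5 cover every corridor at cost 15 + 7 = 22.
Any cover uses at least 2 camera mounts; among all covering selections none totals below 22.

22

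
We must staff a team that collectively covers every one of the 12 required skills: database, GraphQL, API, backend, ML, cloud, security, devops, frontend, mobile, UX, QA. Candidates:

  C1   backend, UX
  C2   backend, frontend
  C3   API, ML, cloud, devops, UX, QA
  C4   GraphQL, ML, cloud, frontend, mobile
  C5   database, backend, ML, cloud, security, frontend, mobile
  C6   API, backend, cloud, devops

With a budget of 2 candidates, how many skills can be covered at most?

Choosing C3, C5 covers {database, API, backend, ML, cloud, security, devops, frontend, mobile, UX, QA} — 11 skills.
No choice of 2 candidates does better; here GraphQL is left uncovered.

11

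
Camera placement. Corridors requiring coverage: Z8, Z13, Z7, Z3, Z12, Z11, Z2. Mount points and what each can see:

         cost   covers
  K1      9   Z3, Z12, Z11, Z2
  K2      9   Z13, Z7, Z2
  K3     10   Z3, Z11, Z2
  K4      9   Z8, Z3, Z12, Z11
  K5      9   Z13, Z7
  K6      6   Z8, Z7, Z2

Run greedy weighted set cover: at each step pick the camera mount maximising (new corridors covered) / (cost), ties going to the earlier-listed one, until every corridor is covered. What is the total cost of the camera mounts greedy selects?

Pick 1: K6 adds 3 new (Z8, Z7, Z2) at cost 6 (ratio 3/6).
Pick 2: K1 adds 3 new (Z3, Z12, Z11) at cost 9 (ratio 3/9).
Pick 3: K2 adds 1 new (Z13) at cost 9 (ratio 1/9).
Greedy total cost: 6 + 9 + 9 = 24. (The true optimum is 18, so greedy overshoots here.)

24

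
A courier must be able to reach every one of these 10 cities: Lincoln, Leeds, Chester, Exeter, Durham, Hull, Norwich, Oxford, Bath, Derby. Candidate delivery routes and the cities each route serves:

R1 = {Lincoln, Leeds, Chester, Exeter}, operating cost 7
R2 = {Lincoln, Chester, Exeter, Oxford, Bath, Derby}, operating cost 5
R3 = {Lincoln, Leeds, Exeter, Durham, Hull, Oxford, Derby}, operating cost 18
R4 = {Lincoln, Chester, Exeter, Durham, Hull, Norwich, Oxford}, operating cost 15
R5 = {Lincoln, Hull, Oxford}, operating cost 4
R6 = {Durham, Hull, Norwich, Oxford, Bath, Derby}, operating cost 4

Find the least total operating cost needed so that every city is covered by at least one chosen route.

R1, R6 cover every city at operating cost 7 + 4 = 11.
Any cover uses at least 2 routes; among all covering selections none totals below 11.

11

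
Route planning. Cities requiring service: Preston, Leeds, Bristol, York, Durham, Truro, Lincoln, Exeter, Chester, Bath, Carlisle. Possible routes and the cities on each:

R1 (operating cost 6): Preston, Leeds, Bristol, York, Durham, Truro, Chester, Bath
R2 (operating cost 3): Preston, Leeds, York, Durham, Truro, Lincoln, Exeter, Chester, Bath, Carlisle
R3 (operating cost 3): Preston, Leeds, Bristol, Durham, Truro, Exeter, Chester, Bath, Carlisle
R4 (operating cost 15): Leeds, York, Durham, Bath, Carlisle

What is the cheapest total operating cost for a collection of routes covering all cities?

6

R2, R3 cover every city at operating cost 3 + 3 = 6.
Any cover uses at least 2 routes; among all covering selections none totals below 6.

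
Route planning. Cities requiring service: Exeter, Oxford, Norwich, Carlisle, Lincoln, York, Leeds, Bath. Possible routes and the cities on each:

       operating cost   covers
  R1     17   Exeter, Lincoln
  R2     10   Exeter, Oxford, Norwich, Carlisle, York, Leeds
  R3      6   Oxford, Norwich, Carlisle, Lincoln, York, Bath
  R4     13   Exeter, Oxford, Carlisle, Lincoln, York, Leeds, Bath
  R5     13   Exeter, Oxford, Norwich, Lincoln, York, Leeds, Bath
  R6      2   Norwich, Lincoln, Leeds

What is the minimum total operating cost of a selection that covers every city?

R4, R6 cover every city at operating cost 13 + 2 = 15.
Any cover uses at least 2 routes; among all covering selections none totals below 15.

15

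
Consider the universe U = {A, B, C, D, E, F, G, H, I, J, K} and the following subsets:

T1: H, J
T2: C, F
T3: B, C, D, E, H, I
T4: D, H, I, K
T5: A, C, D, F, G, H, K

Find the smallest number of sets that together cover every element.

3

T1, T3, T5 together cover {A, B, C, D, E, F, G, H, I, J, K} — every element.
No 2 of the 5 sets cover everything (all 10 pairs fall short), so 3 is minimum.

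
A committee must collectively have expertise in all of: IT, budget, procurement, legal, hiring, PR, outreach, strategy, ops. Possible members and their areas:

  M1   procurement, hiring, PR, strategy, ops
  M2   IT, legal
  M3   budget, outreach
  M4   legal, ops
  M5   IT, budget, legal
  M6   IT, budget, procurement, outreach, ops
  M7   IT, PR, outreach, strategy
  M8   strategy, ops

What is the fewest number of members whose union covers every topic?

M1, M2, M3 together cover {IT, budget, procurement, legal, hiring, PR, outreach, strategy, ops} — every topic.
No 2 of the 8 members cover everything (all 28 pairs fall short), so 3 is minimum.

3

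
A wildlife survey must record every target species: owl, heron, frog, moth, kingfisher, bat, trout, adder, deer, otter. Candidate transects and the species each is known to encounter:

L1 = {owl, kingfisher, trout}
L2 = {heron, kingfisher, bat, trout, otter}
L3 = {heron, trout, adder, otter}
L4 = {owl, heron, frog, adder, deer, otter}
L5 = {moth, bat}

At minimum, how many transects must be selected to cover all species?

L1, L4, L5 together cover {owl, heron, frog, moth, kingfisher, bat, trout, adder, deer, otter} — every species.
No 2 of the 5 transects cover everything (all 10 pairs fall short), so 3 is minimum.

3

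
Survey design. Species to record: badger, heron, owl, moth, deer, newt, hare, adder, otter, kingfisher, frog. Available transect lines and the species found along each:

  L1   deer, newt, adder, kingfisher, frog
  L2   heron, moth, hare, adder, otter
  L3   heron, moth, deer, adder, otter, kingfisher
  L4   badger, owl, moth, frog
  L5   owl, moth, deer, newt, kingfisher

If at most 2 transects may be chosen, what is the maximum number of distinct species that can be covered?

9

Choosing L1, L2 covers {heron, moth, deer, newt, hare, adder, otter, kingfisher, frog} — 9 species.
No choice of 2 transects does better; here badger, owl are left uncovered.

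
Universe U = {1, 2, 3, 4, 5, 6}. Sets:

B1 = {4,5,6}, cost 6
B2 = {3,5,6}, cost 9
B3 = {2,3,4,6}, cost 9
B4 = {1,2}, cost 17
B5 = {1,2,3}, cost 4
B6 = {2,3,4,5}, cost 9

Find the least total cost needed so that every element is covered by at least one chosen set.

10

B1, B5 cover every element at cost 6 + 4 = 10.
Any cover uses at least 2 sets; among all covering selections none totals below 10.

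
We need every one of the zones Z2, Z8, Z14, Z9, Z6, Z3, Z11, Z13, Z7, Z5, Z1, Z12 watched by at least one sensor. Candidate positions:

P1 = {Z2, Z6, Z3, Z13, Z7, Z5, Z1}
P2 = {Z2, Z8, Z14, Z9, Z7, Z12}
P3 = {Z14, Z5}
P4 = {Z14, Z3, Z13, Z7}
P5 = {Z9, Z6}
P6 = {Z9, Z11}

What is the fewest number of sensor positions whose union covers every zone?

P1, P2, P6 together cover {Z2, Z8, Z14, Z9, Z6, Z3, Z11, Z13, Z7, Z5, Z1, Z12} — every zone.
No 2 of the 6 sensor positions cover everything (all 15 pairs fall short), so 3 is minimum.

3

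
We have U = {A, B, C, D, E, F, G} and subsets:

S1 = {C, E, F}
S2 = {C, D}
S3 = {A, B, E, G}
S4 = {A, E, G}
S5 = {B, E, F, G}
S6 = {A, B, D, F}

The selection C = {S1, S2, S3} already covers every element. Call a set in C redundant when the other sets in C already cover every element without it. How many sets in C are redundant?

Drop S1: F uncovered — not redundant.
Drop S2: D uncovered — not redundant.
Drop S3: A, B, G uncovered — not redundant.
None of the sets in C is redundant.

0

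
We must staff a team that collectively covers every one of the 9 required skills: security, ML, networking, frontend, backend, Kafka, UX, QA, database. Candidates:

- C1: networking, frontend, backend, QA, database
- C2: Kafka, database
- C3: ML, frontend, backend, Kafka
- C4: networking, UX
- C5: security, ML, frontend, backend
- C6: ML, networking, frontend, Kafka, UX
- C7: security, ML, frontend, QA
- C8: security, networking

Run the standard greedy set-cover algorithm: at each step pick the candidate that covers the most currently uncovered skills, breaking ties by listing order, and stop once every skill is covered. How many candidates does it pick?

3

Pick 1: C1 covers 5 new skills (networking, frontend, backend, QA, database).
Pick 2: C6 covers 3 new skills (ML, Kafka, UX).
Pick 3: C5 covers 1 new skills (security).
Greedy uses 3 candidates.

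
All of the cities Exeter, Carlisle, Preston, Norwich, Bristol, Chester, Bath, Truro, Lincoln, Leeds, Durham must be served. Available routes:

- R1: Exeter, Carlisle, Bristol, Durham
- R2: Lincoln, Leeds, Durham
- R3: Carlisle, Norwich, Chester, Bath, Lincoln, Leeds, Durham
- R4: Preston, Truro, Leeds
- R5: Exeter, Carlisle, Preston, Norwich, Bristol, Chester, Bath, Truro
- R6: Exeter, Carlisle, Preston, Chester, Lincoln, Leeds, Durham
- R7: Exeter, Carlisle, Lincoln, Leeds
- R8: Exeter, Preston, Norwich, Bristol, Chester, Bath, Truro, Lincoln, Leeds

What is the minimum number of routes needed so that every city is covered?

2

R1, R8 together cover {Exeter, Carlisle, Preston, Norwich, Bristol, Chester, Bath, Truro, Lincoln, Leeds, Durham} — every city.
No single route contains all 11 cities, so 2 is optimal.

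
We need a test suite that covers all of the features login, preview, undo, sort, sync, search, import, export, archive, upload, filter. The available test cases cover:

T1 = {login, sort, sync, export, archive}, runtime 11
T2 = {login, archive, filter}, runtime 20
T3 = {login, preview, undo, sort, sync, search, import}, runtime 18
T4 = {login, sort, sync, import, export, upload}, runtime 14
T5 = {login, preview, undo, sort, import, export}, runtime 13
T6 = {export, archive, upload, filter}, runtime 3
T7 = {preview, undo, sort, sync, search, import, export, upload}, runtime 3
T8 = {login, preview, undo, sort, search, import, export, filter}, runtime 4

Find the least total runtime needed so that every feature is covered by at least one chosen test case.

10

T6, T7, T8 cover every feature at runtime 3 + 3 + 4 = 10.
Any cover uses at least 2 test cases; among all covering selections none totals below 10.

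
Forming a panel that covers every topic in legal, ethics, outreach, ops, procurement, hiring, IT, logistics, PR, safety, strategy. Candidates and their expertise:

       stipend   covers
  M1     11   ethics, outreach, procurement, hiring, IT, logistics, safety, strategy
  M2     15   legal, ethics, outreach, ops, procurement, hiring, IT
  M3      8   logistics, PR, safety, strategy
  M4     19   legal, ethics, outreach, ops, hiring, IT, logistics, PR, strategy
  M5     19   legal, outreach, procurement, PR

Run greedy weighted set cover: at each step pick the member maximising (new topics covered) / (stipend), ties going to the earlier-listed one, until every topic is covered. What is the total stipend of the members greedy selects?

Pick 1: M1 adds 8 new (ethics, outreach, procurement, hiring, IT, logistics, safety, strategy) at stipend 11 (ratio 8/11).
Pick 2: M4 adds 3 new (legal, ops, PR) at stipend 19 (ratio 3/19).
Greedy total stipend: 11 + 19 = 30. (The true optimum is 23, so greedy overshoots here.)

30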